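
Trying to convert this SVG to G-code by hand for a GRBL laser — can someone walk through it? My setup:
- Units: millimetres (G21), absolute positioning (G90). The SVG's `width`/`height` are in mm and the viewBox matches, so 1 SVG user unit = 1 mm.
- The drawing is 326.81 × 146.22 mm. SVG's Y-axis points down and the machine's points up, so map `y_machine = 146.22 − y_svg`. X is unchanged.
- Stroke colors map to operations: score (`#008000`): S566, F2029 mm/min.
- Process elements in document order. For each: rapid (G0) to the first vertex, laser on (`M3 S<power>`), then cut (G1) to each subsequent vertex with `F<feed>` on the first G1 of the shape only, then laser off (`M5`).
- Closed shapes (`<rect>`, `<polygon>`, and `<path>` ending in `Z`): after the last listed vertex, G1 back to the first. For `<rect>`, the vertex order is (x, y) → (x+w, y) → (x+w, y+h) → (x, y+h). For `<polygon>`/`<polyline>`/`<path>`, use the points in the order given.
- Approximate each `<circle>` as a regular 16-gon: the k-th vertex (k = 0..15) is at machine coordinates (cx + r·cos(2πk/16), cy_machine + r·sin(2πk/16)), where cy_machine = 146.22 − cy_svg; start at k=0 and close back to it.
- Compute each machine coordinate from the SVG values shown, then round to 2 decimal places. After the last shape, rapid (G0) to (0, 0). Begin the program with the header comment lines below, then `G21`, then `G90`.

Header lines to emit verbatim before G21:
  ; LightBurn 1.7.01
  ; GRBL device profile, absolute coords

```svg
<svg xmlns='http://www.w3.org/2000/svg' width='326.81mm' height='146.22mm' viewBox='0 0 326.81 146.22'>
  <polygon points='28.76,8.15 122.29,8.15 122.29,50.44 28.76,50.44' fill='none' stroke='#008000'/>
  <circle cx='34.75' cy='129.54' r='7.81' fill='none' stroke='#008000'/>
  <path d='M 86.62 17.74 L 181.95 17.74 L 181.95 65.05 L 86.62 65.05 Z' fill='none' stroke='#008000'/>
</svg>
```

; LightBurn 1.7.01
; GRBL device profile, absolute coords
G21
G90
G0 X28.76 Y138.07
M3 S566
G1 X122.29 Y138.07 F2029
G1 X122.29 Y95.78
G1 X28.76 Y95.78
G1 X28.76 Y138.07
M5
G0 X42.56 Y16.68
M3 S566
G1 X41.97 Y19.67 F2029
G1 X40.27 Y22.20
G1 X37.74 Y23.90
G1 X34.75 Y24.49
G1 X31.76 Y23.90
G1 X29.23 Y22.20
G1 X27.53 Y19.67
G1 X26.94 Y16.68
G1 X27.53 Y13.69
G1 X29.23 Y11.16
G1 X31.76 Y9.46
G1 X34.75 Y8.87
G1 X37.74 Y9.46
G1 X40.27 Y11.16
G1 X41.97 Y13.69
G1 X42.56 Y16.68
M5
G0 X86.62 Y128.48
M3 S566
G1 X181.95 Y128.48 F2029
G1 X181.95 Y81.17
G1 X86.62 Y81.17
G1 X86.62 Y128.48
M5
G0 X0.00 Y0.00

Since the viewBox matches the mm dimensions, user units are millimetres directly. The only transform is the Y-flip y_m = 146.22 − y_svg.

Shape 1 is a rectangle drawn with `<polygon>`. Its stroke #008000 means score at S566, F2029. After flipping Y the toolpath is (28.76,138.07) → (122.29,138.07) → (122.29,95.78) → (28.76,95.78) → (28.76,138.07), returning to the start.

Shape 2 is a circle drawn with `<circle>`. Its stroke #008000 means score at S566, F2029. After flipping Y the toolpath is (42.56,16.68) → (41.97,19.67) → (40.27,22.20) → (37.74,23.90) → (34.75,24.49) → (31.76,23.90) → (29.23,22.20) → (27.53,19.67) → (26.94,16.68) → (27.53,13.69) → (29.23,11.16) → (31.76,9.46) → (34.75,8.87) → (37.74,9.46) → (40.27,11.16) → (41.97,13.69) → (42.56,16.68), returning to the start.

Shape 3 is a rectangle drawn with `<path>`. Its stroke #008000 means score at S566, F2029. After flipping Y the toolpath is (86.62,128.48) → (181.95,128.48) → (181.95,81.17) → (86.62,81.17) → (86.62,128.48), returning to the start.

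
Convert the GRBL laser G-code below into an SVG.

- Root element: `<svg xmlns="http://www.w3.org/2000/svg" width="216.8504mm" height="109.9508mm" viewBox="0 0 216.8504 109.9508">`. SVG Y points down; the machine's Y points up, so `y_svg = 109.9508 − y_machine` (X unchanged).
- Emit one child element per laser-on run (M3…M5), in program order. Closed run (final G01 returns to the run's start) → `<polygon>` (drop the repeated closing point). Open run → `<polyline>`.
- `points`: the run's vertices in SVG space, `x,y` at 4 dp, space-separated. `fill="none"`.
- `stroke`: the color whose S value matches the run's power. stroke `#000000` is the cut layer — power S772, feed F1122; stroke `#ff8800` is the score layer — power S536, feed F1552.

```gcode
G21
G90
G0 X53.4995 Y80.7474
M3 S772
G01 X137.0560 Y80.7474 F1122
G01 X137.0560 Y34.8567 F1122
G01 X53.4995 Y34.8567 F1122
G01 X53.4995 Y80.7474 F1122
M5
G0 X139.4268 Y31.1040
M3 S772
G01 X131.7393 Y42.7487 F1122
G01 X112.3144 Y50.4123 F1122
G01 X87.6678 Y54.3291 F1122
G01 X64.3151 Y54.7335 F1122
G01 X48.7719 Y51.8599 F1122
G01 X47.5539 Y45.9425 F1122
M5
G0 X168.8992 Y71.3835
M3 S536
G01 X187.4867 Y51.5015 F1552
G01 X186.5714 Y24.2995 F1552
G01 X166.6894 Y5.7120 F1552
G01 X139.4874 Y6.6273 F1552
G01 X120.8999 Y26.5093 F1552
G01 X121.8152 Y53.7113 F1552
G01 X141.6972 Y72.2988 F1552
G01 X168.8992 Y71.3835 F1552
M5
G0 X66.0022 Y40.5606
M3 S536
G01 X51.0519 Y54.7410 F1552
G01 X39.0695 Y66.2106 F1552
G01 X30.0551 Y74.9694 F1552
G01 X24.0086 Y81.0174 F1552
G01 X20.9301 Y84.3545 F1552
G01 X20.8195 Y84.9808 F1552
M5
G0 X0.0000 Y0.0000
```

Each laser-on run becomes one SVG element. Flip Y back into SVG space with y_svg = 109.9508 − y_machine.

Run 1: S772 ⇒ cut layer `#000000`. The run returns to its start, so emit a `<polygon>` with points (Y-flipped): 53.4995,29.2034 137.0560,29.2034 137.0560,75.0941 53.4995,75.0941.

Run 2: S772 ⇒ cut layer `#000000`. The run is open, so emit a `<polyline>` with points (Y-flipped): 139.4268,78.8468 131.7393,67.2021 112.3144,59.5385 87.6678,55.6217 64.3151,55.2173 48.7719,58.0909 47.5539,64.0083.

Run 3: the run's S536 means `#ff8800` (score). The run returns to its start, so emit a `<polygon>` with points (Y-flipped): 168.8992,38.5673 187.4867,58.4493 186.5714,85.6513 166.6894,104.2388 139.4874,103.3235 120.8999,83.4415 121.8152,56.2395 141.6972,37.6520.

Run 4: power S536 maps to stroke `#ff8800` (score). The run is open, so emit a `<polyline>` with points (Y-flipped): 66.0022,69.3902 51.0519,55.2098 39.0695,43.7402 30.0551,34.9814 24.0086,28.9334 20.9301,25.5963 20.8195,24.9700.

<svg xmlns="http://www.w3.org/2000/svg" width="216.8504mm" height="109.9508mm" viewBox="0 0 216.8504 109.9508">
  <polygon points="53.4995,29.2034 137.0560,29.2034 137.0560,75.0941 53.4995,75.0941" fill="none" stroke="#000000"/>
  <polyline points="139.4268,78.8468 131.7393,67.2021 112.3144,59.5385 87.6678,55.6217 64.3151,55.2173 48.7719,58.0909 47.5539,64.0083" fill="none" stroke="#000000"/>
  <polygon points="168.8992,38.5673 187.4867,58.4493 186.5714,85.6513 166.6894,104.2388 139.4874,103.3235 120.8999,83.4415 121.8152,56.2395 141.6972,37.6520" fill="none" stroke="#ff8800"/>
  <polyline points="66.0022,69.3902 51.0519,55.2098 39.0695,43.7402 30.0551,34.9814 24.0086,28.9334 20.9301,25.5963 20.8195,24.9700" fill="none" stroke="#ff8800"/>
</svg>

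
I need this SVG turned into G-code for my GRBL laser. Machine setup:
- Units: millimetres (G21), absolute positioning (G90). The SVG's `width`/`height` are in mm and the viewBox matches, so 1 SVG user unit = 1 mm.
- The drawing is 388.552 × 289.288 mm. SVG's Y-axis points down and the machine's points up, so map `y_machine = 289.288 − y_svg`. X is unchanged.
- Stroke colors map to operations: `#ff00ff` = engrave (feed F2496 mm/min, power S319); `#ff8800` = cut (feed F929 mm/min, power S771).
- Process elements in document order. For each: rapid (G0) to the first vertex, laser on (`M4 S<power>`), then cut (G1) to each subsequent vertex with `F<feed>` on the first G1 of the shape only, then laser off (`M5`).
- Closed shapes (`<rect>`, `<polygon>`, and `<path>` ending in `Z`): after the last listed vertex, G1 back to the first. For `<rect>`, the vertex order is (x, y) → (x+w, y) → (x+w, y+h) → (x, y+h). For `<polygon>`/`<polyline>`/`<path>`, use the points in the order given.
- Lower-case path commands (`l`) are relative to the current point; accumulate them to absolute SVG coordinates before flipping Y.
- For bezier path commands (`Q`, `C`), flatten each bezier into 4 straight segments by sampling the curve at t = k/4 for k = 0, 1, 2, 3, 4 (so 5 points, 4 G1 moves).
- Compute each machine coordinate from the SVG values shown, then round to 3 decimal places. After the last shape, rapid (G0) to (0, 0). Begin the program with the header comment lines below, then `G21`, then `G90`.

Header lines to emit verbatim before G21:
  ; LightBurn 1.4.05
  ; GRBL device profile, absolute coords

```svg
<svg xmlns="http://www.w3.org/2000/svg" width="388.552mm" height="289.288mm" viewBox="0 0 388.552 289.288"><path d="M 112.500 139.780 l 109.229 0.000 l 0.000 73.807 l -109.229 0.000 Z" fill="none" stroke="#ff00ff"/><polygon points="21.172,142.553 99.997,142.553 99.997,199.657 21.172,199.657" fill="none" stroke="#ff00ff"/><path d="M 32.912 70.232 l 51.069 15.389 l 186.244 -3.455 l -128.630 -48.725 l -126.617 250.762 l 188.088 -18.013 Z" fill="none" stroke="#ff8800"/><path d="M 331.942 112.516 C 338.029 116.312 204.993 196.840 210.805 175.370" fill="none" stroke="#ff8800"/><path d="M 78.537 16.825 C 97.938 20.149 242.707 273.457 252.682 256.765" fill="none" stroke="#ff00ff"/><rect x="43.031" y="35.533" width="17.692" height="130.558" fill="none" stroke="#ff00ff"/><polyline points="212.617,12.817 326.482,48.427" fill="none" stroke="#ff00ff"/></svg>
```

Since the viewBox matches the mm dimensions, user units are millimetres directly. The only transform is the Y-flip y_m = 289.288 − y_svg.

Shape 1 is a rectangle drawn with `<path>`. Its stroke #ff00ff means engrave at S319, F2496. After flipping Y the toolpath is (112.500,149.508) → (221.729,149.508) → (221.729,75.701) → (112.500,75.701) → (112.500,149.508), returning to the start.

Shape 2 is a rectangle drawn with `<polygon>`. Its stroke #ff00ff means engrave at S319, F2496. After flipping Y the toolpath is (21.172,146.735) → (99.997,146.735) → (99.997,89.631) → (21.172,89.631) → (21.172,146.735), returning to the start.

Shape 3 is a closed polygon drawn with `<path>`. Its stroke #ff8800 means cut at S771, F929. After flipping Y the toolpath is (32.912,219.056) → (83.981,203.667) → (270.225,207.122) → (141.595,255.847) → (14.978,5.085) → (203.066,23.098) → (32.912,219.056), returning to the start.

Shape 4 is a cubic bezier drawn with `<path>`. Its stroke #ff8800 means cut at S771, F929. After flipping Y the toolpath is (331.942,176.772) → (314.765,162.330) → (271.477,135.870) → (228.137,114.147) → (210.805,113.918).

Shape 5 is a cubic bezier drawn with `<path>`. Its stroke #ff00ff means engrave at S319, F2496. After flipping Y the toolpath is (78.537,272.463) → (112.529,231.223) → (169.144,144.987) → (223.992,62.504) → (252.682,32.523).

Shape 6 is a rectangle drawn with `<rect>`. Its stroke #ff00ff means engrave at S319, F2496. After flipping Y the toolpath is (43.031,253.755) → (60.723,253.755) → (60.723,123.197) → (43.031,123.197) → (43.031,253.755), returning to the start.

Shape 7 is a line segment drawn with `<polyline>`. Its stroke #ff00ff means engrave at S319, F2496. After flipping Y the toolpath is (212.617,276.471) → (326.482,240.861).

; LightBurn 1.4.05
; GRBL device profile, absolute coords
G21
G90
G0 X112.500 Y149.508
M4 S319
G1 X221.729 Y149.508 F2496
G1 X221.729 Y75.701
G1 X112.500 Y75.701
G1 X112.500 Y149.508
M5
G0 X21.172 Y146.735
M4 S319
G1 X99.997 Y146.735 F2496
G1 X99.997 Y89.631
G1 X21.172 Y89.631
G1 X21.172 Y146.735
M5
G0 X32.912 Y219.056
M4 S771
G1 X83.981 Y203.667 F929
G1 X270.225 Y207.122
G1 X141.595 Y255.847
G1 X14.978 Y5.085
G1 X203.066 Y23.098
G1 X32.912 Y219.056
M5
G0 X331.942 Y176.772
M4 S771
G1 X314.765 Y162.330 F929
G1 X271.477 Y135.870
G1 X228.137 Y114.147
G1 X210.805 Y113.918
M5
G0 X78.537 Y272.463
M4 S319
G1 X112.529 Y231.223 F2496
G1 X169.144 Y144.987
G1 X223.992 Y62.504
G1 X252.682 Y32.523
M5
G0 X43.031 Y253.755
M4 S319
G1 X60.723 Y253.755 F2496
G1 X60.723 Y123.197
G1 X43.031 Y123.197
G1 X43.031 Y253.755
M5
G0 X212.617 Y276.471
M4 S319
G1 X326.482 Y240.861 F2496
M5
G0 X0.000 Y0.000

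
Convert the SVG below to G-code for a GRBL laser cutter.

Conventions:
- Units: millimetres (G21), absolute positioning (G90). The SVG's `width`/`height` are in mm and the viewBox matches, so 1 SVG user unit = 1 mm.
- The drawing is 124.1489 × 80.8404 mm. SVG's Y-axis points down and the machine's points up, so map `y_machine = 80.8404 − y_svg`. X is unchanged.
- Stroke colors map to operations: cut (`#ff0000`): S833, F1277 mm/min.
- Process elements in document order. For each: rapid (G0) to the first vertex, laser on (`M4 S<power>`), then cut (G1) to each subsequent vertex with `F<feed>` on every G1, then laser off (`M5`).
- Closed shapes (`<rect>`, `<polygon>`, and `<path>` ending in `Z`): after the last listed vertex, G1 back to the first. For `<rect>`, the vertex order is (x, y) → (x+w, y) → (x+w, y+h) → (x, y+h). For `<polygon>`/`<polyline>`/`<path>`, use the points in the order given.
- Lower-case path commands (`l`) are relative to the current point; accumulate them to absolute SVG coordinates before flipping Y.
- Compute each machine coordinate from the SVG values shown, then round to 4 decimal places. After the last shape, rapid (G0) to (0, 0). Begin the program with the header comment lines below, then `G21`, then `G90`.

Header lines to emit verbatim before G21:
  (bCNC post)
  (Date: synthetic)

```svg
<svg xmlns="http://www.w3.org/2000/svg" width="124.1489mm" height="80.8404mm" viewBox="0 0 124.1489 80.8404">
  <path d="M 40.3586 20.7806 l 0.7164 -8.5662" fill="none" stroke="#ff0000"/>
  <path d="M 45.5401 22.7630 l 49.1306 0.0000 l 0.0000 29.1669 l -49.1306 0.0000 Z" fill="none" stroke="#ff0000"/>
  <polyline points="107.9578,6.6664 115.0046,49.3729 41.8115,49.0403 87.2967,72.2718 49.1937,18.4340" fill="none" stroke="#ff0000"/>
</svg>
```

1 u = 1 mm; y_m = 80.8404 − y.

[1] `<path>` line segment, #ff0000→cut S833 F1277: (40.3586,60.0598) → (41.0750,68.6260)

[2] `<path>` rectangle, #ff0000→cut S833 F1277: (45.5401,58.0774) → (94.6707,58.0774) → (94.6707,28.9105) → (45.5401,28.9105) → (45.5401,58.0774) (closed)

[3] `<polyline>` open polyline, #ff0000→cut S833 F1277: (107.9578,74.1740) → (115.0046,31.4675) → (41.8115,31.8001) → (87.2967,8.5686) → (49.1937,62.4064)

(bCNC post)
(Date: synthetic)
G21
G90
G0 X40.3586 Y60.0598
M4 S833
G1 X41.0750 Y68.6260 F1277
M5
G0 X45.5401 Y58.0774
M4 S833
G1 X94.6707 Y58.0774 F1277
G1 X94.6707 Y28.9105 F1277
G1 X45.5401 Y28.9105 F1277
G1 X45.5401 Y58.0774 F1277
M5
G0 X107.9578 Y74.1740
M4 S833
G1 X115.0046 Y31.4675 F1277
G1 X41.8115 Y31.8001 F1277
G1 X87.2967 Y8.5686 F1277
G1 X49.1937 Y62.4064 F1277
M5
G0 X0.0000 Y0.0000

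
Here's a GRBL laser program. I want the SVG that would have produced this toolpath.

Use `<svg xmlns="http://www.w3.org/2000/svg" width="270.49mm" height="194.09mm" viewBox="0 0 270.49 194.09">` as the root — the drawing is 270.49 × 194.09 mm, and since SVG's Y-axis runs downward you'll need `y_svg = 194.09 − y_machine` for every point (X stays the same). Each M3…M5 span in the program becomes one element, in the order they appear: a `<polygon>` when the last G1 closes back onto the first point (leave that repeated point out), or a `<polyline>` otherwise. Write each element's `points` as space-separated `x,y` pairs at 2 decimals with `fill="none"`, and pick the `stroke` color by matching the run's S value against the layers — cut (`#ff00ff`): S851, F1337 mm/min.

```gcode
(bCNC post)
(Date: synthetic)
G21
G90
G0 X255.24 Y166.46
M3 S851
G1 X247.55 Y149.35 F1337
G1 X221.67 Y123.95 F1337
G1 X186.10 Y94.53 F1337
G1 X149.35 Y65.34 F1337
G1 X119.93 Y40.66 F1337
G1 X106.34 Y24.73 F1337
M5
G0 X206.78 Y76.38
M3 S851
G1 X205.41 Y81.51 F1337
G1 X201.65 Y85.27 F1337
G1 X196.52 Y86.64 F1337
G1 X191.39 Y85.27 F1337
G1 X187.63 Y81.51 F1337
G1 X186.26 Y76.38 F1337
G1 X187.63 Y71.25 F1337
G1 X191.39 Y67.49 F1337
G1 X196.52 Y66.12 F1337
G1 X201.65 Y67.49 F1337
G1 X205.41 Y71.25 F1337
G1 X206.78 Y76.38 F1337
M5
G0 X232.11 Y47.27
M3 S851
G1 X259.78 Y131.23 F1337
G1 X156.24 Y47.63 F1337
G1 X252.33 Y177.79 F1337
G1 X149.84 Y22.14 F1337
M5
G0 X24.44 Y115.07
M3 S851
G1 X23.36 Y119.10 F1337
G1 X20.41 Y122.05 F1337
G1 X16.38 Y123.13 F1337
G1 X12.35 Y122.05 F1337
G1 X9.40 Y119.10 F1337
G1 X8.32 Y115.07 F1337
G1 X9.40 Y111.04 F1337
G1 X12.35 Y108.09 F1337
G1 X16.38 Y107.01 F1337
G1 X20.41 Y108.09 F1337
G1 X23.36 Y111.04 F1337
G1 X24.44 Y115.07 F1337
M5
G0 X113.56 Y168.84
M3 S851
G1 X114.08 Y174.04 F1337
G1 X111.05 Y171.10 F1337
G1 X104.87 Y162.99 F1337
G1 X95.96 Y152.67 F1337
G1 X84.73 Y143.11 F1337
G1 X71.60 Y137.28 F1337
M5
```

<svg xmlns="http://www.w3.org/2000/svg" width="270.49mm" height="194.09mm" viewBox="0 0 270.49 194.09">
  <polyline points="255.24,27.63 247.55,44.74 221.67,70.14 186.10,99.56 149.35,128.75 119.93,153.43 106.34,169.36" fill="none" stroke="#ff00ff"/>
  <polygon points="206.78,117.71 205.41,112.58 201.65,108.82 196.52,107.45 191.39,108.82 187.63,112.58 186.26,117.71 187.63,122.84 191.39,126.60 196.52,127.97 201.65,126.60 205.41,122.84" fill="none" stroke="#ff00ff"/>
  <polyline points="232.11,146.82 259.78,62.86 156.24,146.46 252.33,16.30 149.84,171.95" fill="none" stroke="#ff00ff"/>
  <polygon points="24.44,79.02 23.36,74.99 20.41,72.04 16.38,70.96 12.35,72.04 9.40,74.99 8.32,79.02 9.40,83.05 12.35,86.00 16.38,87.08 20.41,86.00 23.36,83.05" fill="none" stroke="#ff00ff"/>
  <polyline points="113.56,25.25 114.08,20.05 111.05,22.99 104.87,31.10 95.96,41.42 84.73,50.98 71.60,56.81" fill="none" stroke="#ff00ff"/>
</svg>

Machine Y-up, SVG Y-down with viewBox height 194.09, so y_svg = 194.09 − y_machine; X carries over. Every run uses S851, so all elements get stroke `#ff00ff` (cut).

Run 1: The run is open, so emit a `<polyline>` with points (Y-flipped): 255.24,27.63 247.55,44.74 221.67,70.14 186.10,99.56 149.35,128.75 119.93,153.43 106.34,169.36.

Run 2: The run returns to its start, so emit a `<polygon>` with points (Y-flipped): 206.78,117.71 205.41,112.58 201.65,108.82 196.52,107.45 191.39,108.82 187.63,112.58 186.26,117.71 187.63,122.84 191.39,126.60 196.52,127.97 201.65,126.60 205.41,122.84.

Run 3: The run is open, so emit a `<polyline>` with points (Y-flipped): 232.11,146.82 259.78,62.86 156.24,146.46 252.33,16.30 149.84,171.95.

Run 4: The run returns to its start, so emit a `<polygon>` with points (Y-flipped): 24.44,79.02 23.36,74.99 20.41,72.04 16.38,70.96 12.35,72.04 9.40,74.99 8.32,79.02 9.40,83.05 12.35,86.00 16.38,87.08 20.41,86.00 23.36,83.05.

Run 5: The run is open, so emit a `<polyline>` with points (Y-flipped): 113.56,25.25 114.08,20.05 111.05,22.99 104.87,31.10 95.96,41.42 84.73,50.98 71.60,56.81.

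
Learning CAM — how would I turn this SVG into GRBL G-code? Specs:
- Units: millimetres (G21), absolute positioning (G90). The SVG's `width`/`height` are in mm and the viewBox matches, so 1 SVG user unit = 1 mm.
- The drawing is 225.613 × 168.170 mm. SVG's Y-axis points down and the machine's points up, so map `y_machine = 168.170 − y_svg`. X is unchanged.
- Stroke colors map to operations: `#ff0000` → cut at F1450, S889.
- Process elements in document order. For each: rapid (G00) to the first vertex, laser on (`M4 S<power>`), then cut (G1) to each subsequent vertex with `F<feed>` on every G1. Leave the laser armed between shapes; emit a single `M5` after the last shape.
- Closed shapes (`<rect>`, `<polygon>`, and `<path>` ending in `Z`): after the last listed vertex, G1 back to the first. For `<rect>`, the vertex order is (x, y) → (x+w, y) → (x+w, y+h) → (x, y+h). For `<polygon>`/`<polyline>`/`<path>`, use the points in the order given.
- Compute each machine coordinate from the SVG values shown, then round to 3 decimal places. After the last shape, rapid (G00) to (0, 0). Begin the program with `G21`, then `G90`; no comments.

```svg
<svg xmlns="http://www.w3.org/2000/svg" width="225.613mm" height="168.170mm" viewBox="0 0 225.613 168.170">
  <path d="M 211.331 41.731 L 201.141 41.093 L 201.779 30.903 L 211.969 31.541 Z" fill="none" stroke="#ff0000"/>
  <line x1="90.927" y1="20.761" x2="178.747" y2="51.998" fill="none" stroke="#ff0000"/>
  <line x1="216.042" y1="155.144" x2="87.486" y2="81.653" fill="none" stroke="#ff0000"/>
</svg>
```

G21
G90
G00 X211.331 Y126.439
M4 S889
G1 X201.141 Y127.077 F1450
G1 X201.779 Y137.267 F1450
G1 X211.969 Y136.629 F1450
G1 X211.331 Y126.439 F1450
G00 X90.927 Y147.409
M4 S889
G1 X178.747 Y116.172 F1450
G00 X216.042 Y13.026
M4 S889
G1 X87.486 Y86.517 F1450
M5
G00 X0.000 Y0.000

1 u = 1 mm; y_m = 168.170 − y.

[1] `<path>` regular polygon, #ff0000→cut S889 F1450: (211.331,126.439) → (201.141,127.077) → (201.779,137.267) → (211.969,136.629) → (211.331,126.439) (closed)

[2] `<line>` line segment, #ff0000→cut S889 F1450: (90.927,147.409) → (178.747,116.172)

[3] `<line>` line segment, #ff0000→cut S889 F1450: (216.042,13.026) → (87.486,86.517)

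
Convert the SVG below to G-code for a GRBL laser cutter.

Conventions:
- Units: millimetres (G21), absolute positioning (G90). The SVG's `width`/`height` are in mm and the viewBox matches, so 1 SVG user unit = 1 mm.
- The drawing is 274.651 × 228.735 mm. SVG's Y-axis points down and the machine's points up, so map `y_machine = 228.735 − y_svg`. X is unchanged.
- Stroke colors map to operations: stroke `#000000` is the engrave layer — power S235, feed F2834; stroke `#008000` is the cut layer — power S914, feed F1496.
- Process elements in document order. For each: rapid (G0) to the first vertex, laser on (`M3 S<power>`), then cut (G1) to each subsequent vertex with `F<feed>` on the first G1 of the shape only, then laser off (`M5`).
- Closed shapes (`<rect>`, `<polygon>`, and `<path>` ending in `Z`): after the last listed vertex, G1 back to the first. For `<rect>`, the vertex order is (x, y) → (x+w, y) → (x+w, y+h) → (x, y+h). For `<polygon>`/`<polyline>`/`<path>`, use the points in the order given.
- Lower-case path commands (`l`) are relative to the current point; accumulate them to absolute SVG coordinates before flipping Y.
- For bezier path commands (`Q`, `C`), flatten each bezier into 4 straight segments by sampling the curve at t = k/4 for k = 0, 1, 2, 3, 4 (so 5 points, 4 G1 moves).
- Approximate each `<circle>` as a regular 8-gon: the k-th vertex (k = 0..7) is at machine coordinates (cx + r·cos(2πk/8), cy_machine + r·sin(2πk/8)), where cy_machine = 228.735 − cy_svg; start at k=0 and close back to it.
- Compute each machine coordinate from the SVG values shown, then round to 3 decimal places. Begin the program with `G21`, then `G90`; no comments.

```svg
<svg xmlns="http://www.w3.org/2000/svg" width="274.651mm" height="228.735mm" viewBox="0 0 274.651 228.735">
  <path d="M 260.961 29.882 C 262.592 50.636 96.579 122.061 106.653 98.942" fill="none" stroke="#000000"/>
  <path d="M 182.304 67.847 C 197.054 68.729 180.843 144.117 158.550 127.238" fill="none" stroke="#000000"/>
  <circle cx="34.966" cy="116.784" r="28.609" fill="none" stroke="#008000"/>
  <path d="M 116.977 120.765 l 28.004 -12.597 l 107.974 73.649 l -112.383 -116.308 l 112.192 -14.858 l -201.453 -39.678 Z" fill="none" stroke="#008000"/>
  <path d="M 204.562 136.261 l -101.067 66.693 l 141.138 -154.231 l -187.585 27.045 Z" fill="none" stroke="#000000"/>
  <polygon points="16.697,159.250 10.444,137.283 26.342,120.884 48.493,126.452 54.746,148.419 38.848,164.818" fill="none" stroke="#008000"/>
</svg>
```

1 u = 1 mm; y_m = 228.735 − y.

[1] `<path>` cubic bezier, #000000→engrave S235 F2834: (260.961,198.853) → (236.122,176.056) → (180.641,147.871) → (126.743,127.912) → (106.653,129.793)

[2] `<path>` cubic bezier, #000000→engrave S235 F2834: (182.304,160.888) → (187.950,148.862) → (184.318,124.532) → (173.741,103.532) → (158.550,101.497)

[3] `<circle>` circle, #008000→cut S914 F1496: (63.575,111.951) → (55.196,132.181) → (34.966,140.560) → (14.736,132.181) → (6.357,111.951) → (14.736,91.721) → (34.966,83.342) → (55.196,91.721) → (63.575,111.951) (closed)

[4] `<path>` closed polygon, #008000→cut S914 F1496: (116.977,107.970) → (144.981,120.567) → (252.955,46.918) → (140.572,163.226) → (252.764,178.084) → (51.311,217.762) → (116.977,107.970) (closed)

[5] `<path>` closed polygon, #000000→engrave S235 F2834: (204.562,92.474) → (103.495,25.781) → (244.633,180.012) → (57.048,152.967) → (204.562,92.474) (closed)

[6] `<polygon>` regular polygon, #008000→cut S914 F1496: (16.697,69.485) → (10.444,91.452) → (26.342,107.851) → (48.493,102.283) → (54.746,80.316) → (38.848,63.917) → (16.697,69.485) (closed)

G21
G90
G0 X260.961 Y198.853
M3 S235
G1 X236.122 Y176.056 F2834
G1 X180.641 Y147.871
G1 X126.743 Y127.912
G1 X106.653 Y129.793
M5
G0 X182.304 Y160.888
M3 S235
G1 X187.950 Y148.862 F2834
G1 X184.318 Y124.532
G1 X173.741 Y103.532
G1 X158.550 Y101.497
M5
G0 X63.575 Y111.951
M3 S914
G1 X55.196 Y132.181 F1496
G1 X34.966 Y140.560
G1 X14.736 Y132.181
G1 X6.357 Y111.951
G1 X14.736 Y91.721
G1 X34.966 Y83.342
G1 X55.196 Y91.721
G1 X63.575 Y111.951
M5
G0 X116.977 Y107.970
M3 S914
G1 X144.981 Y120.567 F1496
G1 X252.955 Y46.918
G1 X140.572 Y163.226
G1 X252.764 Y178.084
G1 X51.311 Y217.762
G1 X116.977 Y107.970
M5
G0 X204.562 Y92.474
M3 S235
G1 X103.495 Y25.781 F2834
G1 X244.633 Y180.012
G1 X57.048 Y152.967
G1 X204.562 Y92.474
M5
G0 X16.697 Y69.485
M3 S914
G1 X10.444 Y91.452 F1496
G1 X26.342 Y107.851
G1 X48.493 Y102.283
G1 X54.746 Y80.316
G1 X38.848 Y63.917
G1 X16.697 Y69.485
M5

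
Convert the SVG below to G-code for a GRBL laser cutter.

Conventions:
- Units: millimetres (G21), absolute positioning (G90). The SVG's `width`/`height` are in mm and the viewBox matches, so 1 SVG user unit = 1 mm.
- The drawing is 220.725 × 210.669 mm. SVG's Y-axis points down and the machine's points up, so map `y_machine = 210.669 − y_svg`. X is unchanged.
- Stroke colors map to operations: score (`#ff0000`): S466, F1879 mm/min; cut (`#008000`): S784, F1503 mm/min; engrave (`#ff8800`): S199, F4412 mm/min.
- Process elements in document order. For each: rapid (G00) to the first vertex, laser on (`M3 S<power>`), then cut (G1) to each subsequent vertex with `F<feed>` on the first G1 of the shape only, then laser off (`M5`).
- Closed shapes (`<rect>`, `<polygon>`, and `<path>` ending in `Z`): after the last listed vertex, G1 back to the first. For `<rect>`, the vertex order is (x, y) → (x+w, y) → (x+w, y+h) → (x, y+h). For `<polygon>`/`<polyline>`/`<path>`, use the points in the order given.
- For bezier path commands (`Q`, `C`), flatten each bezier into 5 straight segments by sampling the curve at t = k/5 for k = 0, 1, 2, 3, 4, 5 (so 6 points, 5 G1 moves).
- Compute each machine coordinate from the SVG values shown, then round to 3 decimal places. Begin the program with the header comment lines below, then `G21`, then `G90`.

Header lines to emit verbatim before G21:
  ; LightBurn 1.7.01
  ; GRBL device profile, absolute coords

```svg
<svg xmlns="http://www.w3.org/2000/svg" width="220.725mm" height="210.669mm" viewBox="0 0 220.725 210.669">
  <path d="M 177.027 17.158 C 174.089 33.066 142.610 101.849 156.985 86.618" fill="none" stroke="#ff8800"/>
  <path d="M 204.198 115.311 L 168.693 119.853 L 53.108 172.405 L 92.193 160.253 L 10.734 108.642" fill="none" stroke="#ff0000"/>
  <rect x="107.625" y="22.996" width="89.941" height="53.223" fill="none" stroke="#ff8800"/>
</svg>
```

; LightBurn 1.7.01
; GRBL device profile, absolute coords
G21
G90
G00 X177.027 Y193.511
M3 S199
G1 X172.434 Y178.716 F4412
G1 X164.563 Y157.802
G1 X156.984 Y137.340
G1 X153.267 Y123.899
G1 X156.985 Y124.051
M5
G00 X204.198 Y95.358
M3 S466
G1 X168.693 Y90.816 F1879
G1 X53.108 Y38.264
G1 X92.193 Y50.416
G1 X10.734 Y102.027
M5
G00 X107.625 Y187.673
M3 S199
G1 X197.566 Y187.673 F4412
G1 X197.566 Y134.450
G1 X107.625 Y134.450
G1 X107.625 Y187.673
M5

1 u = 1 mm; y_m = 210.669 − y.

[1] `<path>` cubic bezier, #ff8800→engrave S199 F4412: (177.027,193.511) → (172.434,178.716) → (164.563,157.802) → (156.984,137.340) → (153.267,123.899) → (156.985,124.051)

[2] `<path>` open polyline, #ff0000→score S466 F1879: (204.198,95.358) → (168.693,90.816) → (53.108,38.264) → (92.193,50.416) → (10.734,102.027)

[3] `<rect>` rectangle, #ff8800→engrave S199 F4412: (107.625,187.673) → (197.566,187.673) → (197.566,134.450) → (107.625,134.450) → (107.625,187.673) (closed)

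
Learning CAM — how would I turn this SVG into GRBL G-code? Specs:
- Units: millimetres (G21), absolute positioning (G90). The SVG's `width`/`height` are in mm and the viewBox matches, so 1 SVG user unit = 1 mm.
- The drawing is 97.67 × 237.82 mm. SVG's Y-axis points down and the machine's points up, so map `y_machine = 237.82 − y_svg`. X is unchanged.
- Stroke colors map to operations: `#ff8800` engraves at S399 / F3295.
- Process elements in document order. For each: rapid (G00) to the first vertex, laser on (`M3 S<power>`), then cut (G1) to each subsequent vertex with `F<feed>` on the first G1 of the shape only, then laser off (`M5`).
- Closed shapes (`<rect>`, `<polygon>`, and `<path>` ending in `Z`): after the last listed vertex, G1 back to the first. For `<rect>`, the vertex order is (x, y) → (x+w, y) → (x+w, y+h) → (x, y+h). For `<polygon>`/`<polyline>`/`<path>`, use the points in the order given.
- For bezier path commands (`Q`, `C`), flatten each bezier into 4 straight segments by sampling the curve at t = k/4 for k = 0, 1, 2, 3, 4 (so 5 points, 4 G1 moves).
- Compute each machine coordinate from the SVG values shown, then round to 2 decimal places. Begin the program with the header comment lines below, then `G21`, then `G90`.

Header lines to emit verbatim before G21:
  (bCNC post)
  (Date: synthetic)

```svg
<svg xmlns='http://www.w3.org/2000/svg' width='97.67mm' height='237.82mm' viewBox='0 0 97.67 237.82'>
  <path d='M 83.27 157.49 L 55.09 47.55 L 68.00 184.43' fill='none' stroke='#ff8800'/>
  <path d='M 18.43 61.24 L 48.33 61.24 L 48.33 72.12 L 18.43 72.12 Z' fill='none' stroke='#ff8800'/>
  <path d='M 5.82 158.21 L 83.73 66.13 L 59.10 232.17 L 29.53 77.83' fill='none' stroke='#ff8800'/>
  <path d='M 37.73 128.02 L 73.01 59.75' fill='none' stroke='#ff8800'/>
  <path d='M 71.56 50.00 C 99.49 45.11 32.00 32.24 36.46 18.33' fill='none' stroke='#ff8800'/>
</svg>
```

(bCNC post)
(Date: synthetic)
G21
G90
G00 X83.27 Y80.33
M3 S399
G1 X55.09 Y190.27 F3295
G1 X68.00 Y53.39
M5
G00 X18.43 Y176.58
M3 S399
G1 X48.33 Y176.58 F3295
G1 X48.33 Y165.70
G1 X18.43 Y165.70
G1 X18.43 Y176.58
M5
G00 X5.82 Y79.61
M3 S399
G1 X83.73 Y171.69 F3295
G1 X59.10 Y5.65
G1 X29.53 Y159.99
M5
G00 X37.73 Y109.80
M3 S399
G1 X73.01 Y178.07 F3295
M5
G00 X71.56 Y187.82
M3 S399
G1 X77.23 Y192.88 F3295
G1 X62.81 Y200.27
G1 X43.99 Y209.36
G1 X36.46 Y219.49
M5

1 u = 1 mm; y_m = 237.82 − y.

[1] `<path>` open polyline, #ff8800→engrave S399 F3295: (83.27,80.33) → (55.09,190.27) → (68.00,53.39)

[2] `<path>` rectangle, #ff8800→engrave S399 F3295: (18.43,176.58) → (48.33,176.58) → (48.33,165.70) → (18.43,165.70) → (18.43,176.58) (closed)

[3] `<path>` open polyline, #ff8800→engrave S399 F3295: (5.82,79.61) → (83.73,171.69) → (59.10,5.65) → (29.53,159.99)

[4] `<path>` line segment, #ff8800→engrave S399 F3295: (37.73,109.80) → (73.01,178.07)

[5] `<path>` cubic bezier, #ff8800→engrave S399 F3295: (71.56,187.82) → (77.23,192.88) → (62.81,200.27) → (43.99,209.36) → (36.46,219.49)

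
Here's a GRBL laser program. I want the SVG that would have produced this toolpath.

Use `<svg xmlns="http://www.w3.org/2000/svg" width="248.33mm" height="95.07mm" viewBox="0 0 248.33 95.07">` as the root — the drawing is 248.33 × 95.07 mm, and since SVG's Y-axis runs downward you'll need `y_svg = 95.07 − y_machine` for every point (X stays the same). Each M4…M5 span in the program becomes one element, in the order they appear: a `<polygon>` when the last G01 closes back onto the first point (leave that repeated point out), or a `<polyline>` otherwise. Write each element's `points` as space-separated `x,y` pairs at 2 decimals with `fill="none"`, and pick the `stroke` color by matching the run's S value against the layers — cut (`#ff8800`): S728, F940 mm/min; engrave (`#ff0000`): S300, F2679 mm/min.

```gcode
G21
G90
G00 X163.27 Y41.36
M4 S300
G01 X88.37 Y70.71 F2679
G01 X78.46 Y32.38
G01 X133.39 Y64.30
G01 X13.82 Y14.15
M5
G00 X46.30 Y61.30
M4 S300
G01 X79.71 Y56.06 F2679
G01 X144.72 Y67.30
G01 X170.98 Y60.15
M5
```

<svg xmlns="http://www.w3.org/2000/svg" width="248.33mm" height="95.07mm" viewBox="0 0 248.33 95.07">
  <polyline points="163.27,53.71 88.37,24.36 78.46,62.69 133.39,30.77 13.82,80.92" fill="none" stroke="#ff0000"/>
  <polyline points="46.30,33.77 79.71,39.01 144.72,27.77 170.98,34.92" fill="none" stroke="#ff0000"/>
</svg>

Each laser-on run becomes one SVG element. Flip Y back into SVG space with y_svg = 95.07 − y_machine. Every run uses S300, so all elements get stroke `#ff0000` (engrave).

Run 1: The run is open, so emit a `<polyline>` with points (Y-flipped): 163.27,53.71 88.37,24.36 78.46,62.69 133.39,30.77 13.82,80.92.

Run 2: The run is open, so emit a `<polyline>` with points (Y-flipped): 46.30,33.77 79.71,39.01 144.72,27.77 170.98,34.92.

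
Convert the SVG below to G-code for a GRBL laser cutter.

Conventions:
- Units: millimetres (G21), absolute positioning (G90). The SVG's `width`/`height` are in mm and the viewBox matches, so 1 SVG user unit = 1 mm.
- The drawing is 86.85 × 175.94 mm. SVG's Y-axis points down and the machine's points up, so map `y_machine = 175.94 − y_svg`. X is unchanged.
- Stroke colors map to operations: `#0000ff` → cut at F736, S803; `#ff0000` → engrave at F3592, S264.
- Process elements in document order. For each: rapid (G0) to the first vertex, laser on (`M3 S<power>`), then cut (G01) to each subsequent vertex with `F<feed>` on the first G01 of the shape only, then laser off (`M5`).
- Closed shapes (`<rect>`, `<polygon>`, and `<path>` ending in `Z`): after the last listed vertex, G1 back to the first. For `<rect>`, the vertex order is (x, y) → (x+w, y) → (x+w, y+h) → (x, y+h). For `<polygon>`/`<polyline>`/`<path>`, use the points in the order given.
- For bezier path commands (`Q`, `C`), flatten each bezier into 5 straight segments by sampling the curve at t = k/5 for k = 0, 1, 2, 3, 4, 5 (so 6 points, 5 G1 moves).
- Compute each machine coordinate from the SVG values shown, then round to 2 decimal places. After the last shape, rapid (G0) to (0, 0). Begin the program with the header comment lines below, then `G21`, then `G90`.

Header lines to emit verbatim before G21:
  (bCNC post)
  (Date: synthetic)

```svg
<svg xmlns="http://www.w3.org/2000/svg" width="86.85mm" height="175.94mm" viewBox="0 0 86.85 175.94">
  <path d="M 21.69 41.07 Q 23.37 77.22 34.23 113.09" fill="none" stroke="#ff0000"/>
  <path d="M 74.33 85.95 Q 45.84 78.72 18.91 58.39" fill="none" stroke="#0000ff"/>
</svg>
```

viewBox `0 0 86.85 175.94` with mm width/height → 1 unit = 1 mm. Flip: y_m = 175.94 − y_svg.

**Shape 1** — `<path>` quadratic bezier, stroke `#ff0000` → engrave (S264, F3592). Control points (SVG): P0=(21.69,41.07), P1=(23.37,77.22), P2=(34.23,113.09); sampled at t=k/5. Machine vertices: (21.69,134.87) → (22.73,120.42) → (24.50,105.99) → (27.01,91.59) → (30.25,77.21) → (34.23,62.85). Open path.

**Shape 2** — `<path>` quadratic bezier, stroke `#0000ff` → cut (S803, F736). Control points (SVG): P0=(74.33,85.95), P1=(45.84,78.72), P2=(18.91,58.39); sampled at t=k/5. Machine vertices: (74.33,89.99) → (63.00,93.41) → (51.79,97.87) → (40.70,103.38) → (29.74,109.94) → (18.91,117.55). Open path.

(bCNC post)
(Date: synthetic)
G21
G90
G0 X21.69 Y134.87
M3 S264
G01 X22.73 Y120.42 F3592
G01 X24.50 Y105.99
G01 X27.01 Y91.59
G01 X30.25 Y77.21
G01 X34.23 Y62.85
M5
G0 X74.33 Y89.99
M3 S803
G01 X63.00 Y93.41 F736
G01 X51.79 Y97.87
G01 X40.70 Y103.38
G01 X29.74 Y109.94
G01 X18.91 Y117.55
M5
G0 X0.00 Y0.00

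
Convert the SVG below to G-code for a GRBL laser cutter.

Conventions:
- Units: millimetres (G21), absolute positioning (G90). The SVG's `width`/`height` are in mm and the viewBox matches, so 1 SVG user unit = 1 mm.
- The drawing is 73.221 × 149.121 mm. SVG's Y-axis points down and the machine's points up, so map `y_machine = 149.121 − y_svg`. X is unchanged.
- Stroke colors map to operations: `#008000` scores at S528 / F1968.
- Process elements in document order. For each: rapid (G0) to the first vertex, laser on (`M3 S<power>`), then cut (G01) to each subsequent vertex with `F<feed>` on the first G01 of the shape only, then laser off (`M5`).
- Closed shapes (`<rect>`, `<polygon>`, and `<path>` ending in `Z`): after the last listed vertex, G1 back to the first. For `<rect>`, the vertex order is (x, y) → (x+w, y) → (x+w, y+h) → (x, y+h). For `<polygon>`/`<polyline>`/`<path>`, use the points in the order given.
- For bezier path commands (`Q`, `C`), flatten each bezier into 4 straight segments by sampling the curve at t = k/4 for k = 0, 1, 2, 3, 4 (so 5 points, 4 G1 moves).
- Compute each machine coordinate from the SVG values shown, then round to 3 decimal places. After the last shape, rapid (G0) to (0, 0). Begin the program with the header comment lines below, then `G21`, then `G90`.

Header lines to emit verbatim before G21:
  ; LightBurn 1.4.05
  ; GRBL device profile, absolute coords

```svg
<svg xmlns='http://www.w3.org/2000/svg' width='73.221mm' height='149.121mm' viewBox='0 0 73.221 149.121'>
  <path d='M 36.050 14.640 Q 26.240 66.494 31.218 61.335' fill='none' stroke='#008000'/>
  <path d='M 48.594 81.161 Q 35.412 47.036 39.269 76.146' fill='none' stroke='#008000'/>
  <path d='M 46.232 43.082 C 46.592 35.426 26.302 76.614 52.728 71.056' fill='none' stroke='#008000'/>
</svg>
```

1 u = 1 mm; y_m = 149.121 − y.

[1] `<path>` quadratic bezier, #008000→score S528 F1968: (36.050,134.481) → (32.069,112.117) → (29.937,96.880) → (29.653,88.770) → (31.218,87.786)

[2] `<path>` quadratic bezier, #008000→score S528 F1968: (48.594,67.960) → (43.068,81.070) → (39.672,86.276) → (38.405,83.578) → (39.269,72.975)

[3] `<path>` cubic bezier, #008000→score S528 F1968: (46.232,106.039) → (43.683,104.116) → (39.705,92.839) → (40.615,81.168) → (52.728,78.065)

; LightBurn 1.4.05
; GRBL device profile, absolute coords
G21
G90
G0 X36.050 Y134.481
M3 S528
G01 X32.069 Y112.117 F1968
G01 X29.937 Y96.880
G01 X29.653 Y88.770
G01 X31.218 Y87.786
M5
G0 X48.594 Y67.960
M3 S528
G01 X43.068 Y81.070 F1968
G01 X39.672 Y86.276
G01 X38.405 Y83.578
G01 X39.269 Y72.975
M5
G0 X46.232 Y106.039
M3 S528
G01 X43.683 Y104.116 F1968
G01 X39.705 Y92.839
G01 X40.615 Y81.168
G01 X52.728 Y78.065
M5
G0 X0.000 Y0.000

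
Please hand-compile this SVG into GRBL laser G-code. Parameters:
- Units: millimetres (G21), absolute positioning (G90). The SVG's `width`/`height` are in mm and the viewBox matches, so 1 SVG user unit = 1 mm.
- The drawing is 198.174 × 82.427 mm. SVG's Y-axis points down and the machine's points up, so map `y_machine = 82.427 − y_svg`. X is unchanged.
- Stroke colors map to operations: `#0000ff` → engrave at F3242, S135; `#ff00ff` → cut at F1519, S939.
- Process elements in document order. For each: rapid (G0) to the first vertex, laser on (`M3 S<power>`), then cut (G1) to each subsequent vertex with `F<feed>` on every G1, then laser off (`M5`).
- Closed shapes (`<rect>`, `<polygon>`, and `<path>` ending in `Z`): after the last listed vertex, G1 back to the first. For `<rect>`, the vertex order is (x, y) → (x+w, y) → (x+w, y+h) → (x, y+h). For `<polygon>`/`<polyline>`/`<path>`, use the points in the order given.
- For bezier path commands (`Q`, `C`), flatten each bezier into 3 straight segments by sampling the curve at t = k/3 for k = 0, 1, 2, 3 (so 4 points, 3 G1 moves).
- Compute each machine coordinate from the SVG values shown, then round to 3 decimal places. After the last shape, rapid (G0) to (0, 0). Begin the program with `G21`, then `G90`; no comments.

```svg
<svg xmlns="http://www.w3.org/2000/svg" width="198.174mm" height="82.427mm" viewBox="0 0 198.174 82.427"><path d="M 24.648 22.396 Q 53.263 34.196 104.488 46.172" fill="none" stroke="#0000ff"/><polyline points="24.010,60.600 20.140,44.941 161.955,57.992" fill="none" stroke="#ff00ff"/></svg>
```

G21
G90
G0 X24.648 Y60.031
M3 S135
G1 X46.237 Y52.145 F3242
G1 X72.850 Y44.219 F3242
G1 X104.488 Y36.255 F3242
M5
G0 X24.010 Y21.827
M3 S939
G1 X20.140 Y37.486 F1519
G1 X161.955 Y24.435 F1519
M5
G0 X0.000 Y0.000

Since the viewBox matches the mm dimensions, user units are millimetres directly. The only transform is the Y-flip y_m = 82.427 − y_svg.

Shape 1 is a quadratic bezier drawn with `<path>`. Its stroke #0000ff means engrave at S135, F3242. After flipping Y the toolpath is (24.648,60.031) → (46.237,52.145) → (72.850,44.219) → (104.488,36.255).

Shape 2 is a open polyline drawn with `<polyline>`. Its stroke #ff00ff means cut at S939, F1519. After flipping Y the toolpath is (24.010,21.827) → (20.140,37.486) → (161.955,24.435).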